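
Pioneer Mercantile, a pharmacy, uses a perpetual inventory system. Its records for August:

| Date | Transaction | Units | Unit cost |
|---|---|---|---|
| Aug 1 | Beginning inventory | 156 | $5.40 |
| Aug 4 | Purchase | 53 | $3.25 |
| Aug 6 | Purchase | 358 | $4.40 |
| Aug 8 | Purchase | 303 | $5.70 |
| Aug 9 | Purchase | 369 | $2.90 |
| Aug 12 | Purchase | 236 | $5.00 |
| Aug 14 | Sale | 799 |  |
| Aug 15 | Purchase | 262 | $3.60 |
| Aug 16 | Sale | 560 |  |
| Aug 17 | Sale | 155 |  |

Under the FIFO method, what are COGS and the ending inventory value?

Aug 14, 799 sold [FIFO — oldest first]: 156 @ $5.40 + 53 @ $3.25 + 358 @ $4.40 + 232 @ $5.70 = $3,912.25
Aug 16, 560 sold [FIFO — oldest first]: 71 @ $5.70 + 369 @ $2.90 + 120 @ $5.00 = $2,074.80
Aug 17, 155 sold [FIFO — oldest first]: 116 @ $5.00 + 39 @ $3.60 = $720.40
Total COGS = $3,912.25 + $2,074.80 + $720.40 = $6,707.45
Ending inventory: 223 @ $3.60 = $802.80

COGS = $6,707.45; ending inventory = $802.80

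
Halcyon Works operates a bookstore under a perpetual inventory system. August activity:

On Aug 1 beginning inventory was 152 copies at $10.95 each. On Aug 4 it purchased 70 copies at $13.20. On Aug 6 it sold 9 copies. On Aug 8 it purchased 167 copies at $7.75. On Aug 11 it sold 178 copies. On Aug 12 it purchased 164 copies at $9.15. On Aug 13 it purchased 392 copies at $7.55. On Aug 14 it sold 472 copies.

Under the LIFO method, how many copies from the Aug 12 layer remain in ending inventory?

84

Aug 6, 9 sold [LIFO — newest first]: 9 @ $13.20 = $118.80
Aug 11, 178 sold [LIFO — newest first]: 167 @ $7.75 + 11 @ $13.20 = $1,439.45
Aug 14, 472 sold [LIFO — newest first]: 392 @ $7.55 + 80 @ $9.15 = $3,691.60
Total COGS = $118.80 + $1,439.45 + $3,691.60 = $5,249.85
Ending inventory: 152 @ $10.95 + 50 @ $13.20 + 84 @ $9.15 = $3,093.00
Check: goods available $8,342.85 = COGS $5,249.85 + ending $3,093.00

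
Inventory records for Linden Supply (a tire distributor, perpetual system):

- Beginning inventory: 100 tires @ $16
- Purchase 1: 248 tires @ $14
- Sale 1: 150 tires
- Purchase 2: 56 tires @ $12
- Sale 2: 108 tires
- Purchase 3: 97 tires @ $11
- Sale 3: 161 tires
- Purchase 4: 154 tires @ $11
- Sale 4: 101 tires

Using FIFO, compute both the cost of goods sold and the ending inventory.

Sale 1 (150) [FIFO — oldest first]: 100 @ $16 + 50 @ $14 = $2,300
Sale 2 (108) [FIFO — oldest first]: 108 @ $14 = $1,512
Sale 3 (161) [FIFO — oldest first]: 90 @ $14 + 56 @ $12 + 15 @ $11 = $2,097
Sale 4 (101) [FIFO — oldest first]: 82 @ $11 + 19 @ $11 = $1,111
Total COGS = $2,300 + $1,512 + $2,097 + $1,111 = $7,020
Ending inventory: 135 @ $11 = $1,485

COGS = $7,020; ending inventory = $1,485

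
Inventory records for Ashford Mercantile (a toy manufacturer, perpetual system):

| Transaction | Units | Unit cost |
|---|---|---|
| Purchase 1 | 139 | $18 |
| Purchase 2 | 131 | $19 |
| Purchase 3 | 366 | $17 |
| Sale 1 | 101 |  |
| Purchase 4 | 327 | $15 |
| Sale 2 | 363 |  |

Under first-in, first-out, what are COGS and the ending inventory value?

COGS = $8,289; ending inventory = $7,829

Sale 1 (101) [FIFO — oldest first]: 101 @ $18 = $1,818
Sale 2 (363) [FIFO — oldest first]: 38 @ $18 + 131 @ $19 + 194 @ $17 = $6,471
Total COGS = $1,818 + $6,471 = $8,289
Ending inventory: 172 @ $17 + 327 @ $15 = $7,829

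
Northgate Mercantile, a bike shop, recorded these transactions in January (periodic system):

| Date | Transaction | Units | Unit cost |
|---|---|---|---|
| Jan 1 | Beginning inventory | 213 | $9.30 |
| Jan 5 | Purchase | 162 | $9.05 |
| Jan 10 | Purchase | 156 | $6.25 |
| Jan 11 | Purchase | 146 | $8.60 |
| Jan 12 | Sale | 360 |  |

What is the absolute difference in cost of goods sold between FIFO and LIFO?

$555.75

FIFO COGS: 213 @ $9.30 + 147 @ $9.05 = $3,311.25
LIFO COGS: 146 @ $8.60 + 156 @ $6.25 + 58 @ $9.05 = $2,755.50
Difference = |$3,311.25 − $2,755.50| = $555.75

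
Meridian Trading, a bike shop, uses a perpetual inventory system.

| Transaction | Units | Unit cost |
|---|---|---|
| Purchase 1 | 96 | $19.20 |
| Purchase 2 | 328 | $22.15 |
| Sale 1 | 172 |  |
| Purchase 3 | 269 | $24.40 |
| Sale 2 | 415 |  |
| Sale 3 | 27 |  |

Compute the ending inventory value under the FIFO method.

Ending inventory = $1,927.60

Sale 1 (172) [FIFO — oldest first]: 96 @ $19.20 + 76 @ $22.15 = $3,526.60
Sale 2 (415) [FIFO — oldest first]: 252 @ $22.15 + 163 @ $24.40 = $9,559.00
Sale 3 (27) [FIFO — oldest first]: 27 @ $24.40 = $658.80
Total COGS = $3,526.60 + $9,559.00 + $658.80 = $13,744.40
Ending inventory: 79 @ $24.40 = $1,927.60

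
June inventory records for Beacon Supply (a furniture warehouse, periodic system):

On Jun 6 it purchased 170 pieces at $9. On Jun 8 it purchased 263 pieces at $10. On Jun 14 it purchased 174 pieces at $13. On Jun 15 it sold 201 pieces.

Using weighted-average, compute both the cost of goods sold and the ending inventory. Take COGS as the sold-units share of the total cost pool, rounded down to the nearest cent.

COGS = $2,126.56; ending inventory = $4,295.44

Jun 15, sell 201: 201/607 × $6,422.00 → $2,126.56
Ending inventory (cost pool remaining) = $4,295.44
Check: goods available $6,422.00 = COGS $2,126.56 + ending $4,295.44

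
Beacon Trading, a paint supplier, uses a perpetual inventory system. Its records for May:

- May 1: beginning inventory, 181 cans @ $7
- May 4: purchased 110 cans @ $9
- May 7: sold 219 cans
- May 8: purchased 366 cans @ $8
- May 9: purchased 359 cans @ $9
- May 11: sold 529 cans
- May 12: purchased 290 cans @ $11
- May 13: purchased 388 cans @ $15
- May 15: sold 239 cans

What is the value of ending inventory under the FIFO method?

Ending inventory = $9,271

May 7, 219 sold [FIFO — oldest first]: 181 @ $7 + 38 @ $9 = $1,609
May 11, 529 sold [FIFO — oldest first]: 72 @ $9 + 366 @ $8 + 91 @ $9 = $4,395
May 15, 239 sold [FIFO — oldest first]: 239 @ $9 = $2,151
Total COGS = $1,609 + $4,395 + $2,151 = $8,155
Ending inventory: 29 @ $9 + 290 @ $11 + 388 @ $15 = $9,271
Check: goods available $17,426 = COGS $8,155 + ending $9,271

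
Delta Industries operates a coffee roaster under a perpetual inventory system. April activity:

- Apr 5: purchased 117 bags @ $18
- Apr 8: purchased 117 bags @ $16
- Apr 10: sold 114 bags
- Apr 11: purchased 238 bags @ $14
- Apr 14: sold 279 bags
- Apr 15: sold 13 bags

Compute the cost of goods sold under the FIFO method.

COGS = $6,386

Apr 10, 114 sold [FIFO — oldest first]: 114 @ $18 = $2,052
Apr 14, 279 sold [FIFO — oldest first]: 3 @ $18 + 117 @ $16 + 159 @ $14 = $4,152
Apr 15, 13 sold [FIFO — oldest first]: 13 @ $14 = $182
Total COGS = $2,052 + $4,152 + $182 = $6,386
Ending inventory: 66 @ $14 = $924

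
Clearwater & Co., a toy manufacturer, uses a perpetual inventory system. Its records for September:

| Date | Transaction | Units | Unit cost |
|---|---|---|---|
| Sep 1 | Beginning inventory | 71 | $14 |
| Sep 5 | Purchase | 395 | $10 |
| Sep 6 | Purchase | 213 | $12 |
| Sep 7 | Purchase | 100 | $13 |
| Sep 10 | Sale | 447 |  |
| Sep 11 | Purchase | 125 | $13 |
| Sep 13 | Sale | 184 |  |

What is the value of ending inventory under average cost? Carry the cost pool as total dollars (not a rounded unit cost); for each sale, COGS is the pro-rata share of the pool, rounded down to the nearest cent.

After Sep 1: 71 on hand, pool $994.00 (≈ $14.0000 each)
After Sep 5: 466 on hand, pool $4,944.00 (≈ $10.6094 each)
After Sep 6: 679 on hand, pool $7,500.00 (≈ $11.0457 each)
After Sep 7: 779 on hand, pool $8,800.00 (≈ $11.2965 each)
Sep 10, sell 447: 447/779 × $8,800.00 → $5,049.55
After Sep 11: 457 on hand, pool $5,375.45 (≈ $11.7625 each)
Sep 13, sell 184: 184/457 × $5,375.45 → $2,164.29
Total COGS = $5,049.55 + $2,164.29 = $7,213.84
Ending inventory (cost pool remaining) = $3,211.16
Check: goods available $10,425.00 = COGS $7,213.84 + ending $3,211.16

Ending inventory = $3,211.16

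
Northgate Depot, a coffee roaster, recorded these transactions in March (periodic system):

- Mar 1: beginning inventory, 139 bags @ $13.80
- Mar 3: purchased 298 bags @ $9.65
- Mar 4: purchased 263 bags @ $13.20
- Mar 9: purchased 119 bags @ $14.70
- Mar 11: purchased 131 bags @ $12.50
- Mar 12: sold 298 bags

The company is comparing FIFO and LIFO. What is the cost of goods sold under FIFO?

FIFO COGS: 139 @ $13.80 + 159 @ $9.65 = $3,452.55
LIFO COGS: 131 @ $12.50 + 119 @ $14.70 + 48 @ $13.20 = $4,020.40

COGS = $3,452.55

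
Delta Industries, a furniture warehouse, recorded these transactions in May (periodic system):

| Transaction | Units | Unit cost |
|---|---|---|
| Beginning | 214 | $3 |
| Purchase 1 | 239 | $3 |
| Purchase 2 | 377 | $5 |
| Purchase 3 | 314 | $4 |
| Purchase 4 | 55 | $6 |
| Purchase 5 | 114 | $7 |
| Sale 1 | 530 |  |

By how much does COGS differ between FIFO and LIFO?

$875

FIFO COGS: 214 @ $3 + 239 @ $3 + 77 @ $5 = $1,744
LIFO COGS: 114 @ $7 + 55 @ $6 + 314 @ $4 + 47 @ $5 = $2,619
Difference = |$1,744 − $2,619| = $875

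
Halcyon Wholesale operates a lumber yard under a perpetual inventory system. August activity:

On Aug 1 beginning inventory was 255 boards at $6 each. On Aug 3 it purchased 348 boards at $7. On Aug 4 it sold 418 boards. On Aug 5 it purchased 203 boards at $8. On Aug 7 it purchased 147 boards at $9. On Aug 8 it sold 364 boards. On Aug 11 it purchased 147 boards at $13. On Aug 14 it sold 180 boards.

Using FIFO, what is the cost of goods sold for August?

Aug 4, 418 sold [FIFO — oldest first]: 255 @ $6 + 163 @ $7 = $2,671
Aug 8, 364 sold [FIFO — oldest first]: 185 @ $7 + 179 @ $8 = $2,727
Aug 14, 180 sold [FIFO — oldest first]: 24 @ $8 + 147 @ $9 + 9 @ $13 = $1,632
Total COGS = $2,671 + $2,727 + $1,632 = $7,030
Ending inventory: 138 @ $13 = $1,794

COGS = $7,030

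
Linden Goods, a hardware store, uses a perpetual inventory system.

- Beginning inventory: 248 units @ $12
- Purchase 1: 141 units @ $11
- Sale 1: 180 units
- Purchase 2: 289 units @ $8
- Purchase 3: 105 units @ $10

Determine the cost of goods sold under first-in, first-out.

COGS = $2,160

Sale 1 (180) [FIFO — oldest first]: 180 @ $12 = $2,160
Ending inventory: 68 @ $12 + 141 @ $11 + 289 @ $8 + 105 @ $10 = $5,729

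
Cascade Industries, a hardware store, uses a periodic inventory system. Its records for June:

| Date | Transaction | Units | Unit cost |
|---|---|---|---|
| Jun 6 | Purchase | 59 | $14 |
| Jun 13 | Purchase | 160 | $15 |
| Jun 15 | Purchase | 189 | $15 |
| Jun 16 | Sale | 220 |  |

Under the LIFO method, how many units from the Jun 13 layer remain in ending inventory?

129

Jun 16, 220 sold [LIFO — newest first]: 189 @ $15 + 31 @ $15 = $3,300
Ending inventory: 59 @ $14 + 129 @ $15 = $2,761
Check: goods available $6,061 = COGS $3,300 + ending $2,761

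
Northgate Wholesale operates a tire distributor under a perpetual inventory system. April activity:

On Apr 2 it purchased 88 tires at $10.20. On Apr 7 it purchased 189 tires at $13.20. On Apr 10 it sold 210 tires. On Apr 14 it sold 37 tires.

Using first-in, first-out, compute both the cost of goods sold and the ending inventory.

Apr 10, 210 sold [FIFO — oldest first]: 88 @ $10.20 + 122 @ $13.20 = $2,508.00
Apr 14, 37 sold [FIFO — oldest first]: 37 @ $13.20 = $488.40
Total COGS = $2,508.00 + $488.40 = $2,996.40
Ending inventory: 30 @ $13.20 = $396.00
Check: goods available $3,392.40 = COGS $2,996.40 + ending $396.00

COGS = $2,996.40; ending inventory = $396.00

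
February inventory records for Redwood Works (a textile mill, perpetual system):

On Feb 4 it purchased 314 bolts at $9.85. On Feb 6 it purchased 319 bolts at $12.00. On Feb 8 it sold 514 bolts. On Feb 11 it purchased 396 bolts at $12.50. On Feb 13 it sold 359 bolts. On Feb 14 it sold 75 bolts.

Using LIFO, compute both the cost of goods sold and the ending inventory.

COGS = $11,073.05; ending inventory = $797.85

Feb 8, 514 sold [LIFO — newest first]: 319 @ $12.00 + 195 @ $9.85 = $5,748.75
Feb 13, 359 sold [LIFO — newest first]: 359 @ $12.50 = $4,487.50
Feb 14, 75 sold [LIFO — newest first]: 37 @ $12.50 + 38 @ $9.85 = $836.80
Total COGS = $5,748.75 + $4,487.50 + $836.80 = $11,073.05
Ending inventory: 81 @ $9.85 = $797.85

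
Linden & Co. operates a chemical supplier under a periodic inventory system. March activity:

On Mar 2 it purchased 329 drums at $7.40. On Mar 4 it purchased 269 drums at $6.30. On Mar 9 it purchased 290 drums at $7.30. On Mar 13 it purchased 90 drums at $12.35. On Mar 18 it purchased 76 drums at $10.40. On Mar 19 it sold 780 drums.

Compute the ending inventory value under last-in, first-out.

Mar 19, 780 sold [LIFO — newest first]: 76 @ $10.40 + 90 @ $12.35 + 290 @ $7.30 + 269 @ $6.30 + 55 @ $7.40 = $6,120.60
Ending inventory: 274 @ $7.40 = $2,027.60

Ending inventory = $2,027.60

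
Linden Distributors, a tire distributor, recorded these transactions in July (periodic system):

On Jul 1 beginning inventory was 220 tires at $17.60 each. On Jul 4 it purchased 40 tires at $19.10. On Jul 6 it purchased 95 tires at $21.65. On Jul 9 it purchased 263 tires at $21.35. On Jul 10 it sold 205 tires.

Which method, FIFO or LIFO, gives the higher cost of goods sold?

LIFO

FIFO COGS: 205 @ $17.60 = $3,608.00
LIFO COGS: 205 @ $21.35 = $4,376.75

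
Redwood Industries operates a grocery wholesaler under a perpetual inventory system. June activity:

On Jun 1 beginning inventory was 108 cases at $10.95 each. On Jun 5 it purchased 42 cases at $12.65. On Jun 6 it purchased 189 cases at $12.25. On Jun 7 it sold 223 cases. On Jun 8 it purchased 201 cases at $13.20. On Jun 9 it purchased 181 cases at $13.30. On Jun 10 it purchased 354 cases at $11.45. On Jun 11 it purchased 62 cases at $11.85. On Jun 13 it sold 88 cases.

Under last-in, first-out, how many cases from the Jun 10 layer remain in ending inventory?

328

Jun 7, 223 sold [LIFO — newest first]: 189 @ $12.25 + 34 @ $12.65 = $2,745.35
Jun 13, 88 sold [LIFO — newest first]: 62 @ $11.85 + 26 @ $11.45 = $1,032.40
Total COGS = $2,745.35 + $1,032.40 = $3,777.75
Ending inventory: 108 @ $10.95 + 8 @ $12.65 + 201 @ $13.20 + 181 @ $13.30 + 328 @ $11.45 = $10,099.90
Check: goods available $13,877.65 = COGS $3,777.75 + ending $10,099.90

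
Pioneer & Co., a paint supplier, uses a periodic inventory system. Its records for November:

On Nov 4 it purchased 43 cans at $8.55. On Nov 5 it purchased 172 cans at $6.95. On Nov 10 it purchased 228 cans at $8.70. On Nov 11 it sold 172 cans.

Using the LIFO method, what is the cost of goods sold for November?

Nov 11, 172 sold [LIFO — newest first]: 172 @ $8.70 = $1,496.40
Ending inventory: 43 @ $8.55 + 172 @ $6.95 + 56 @ $8.70 = $2,050.25

COGS = $1,496.40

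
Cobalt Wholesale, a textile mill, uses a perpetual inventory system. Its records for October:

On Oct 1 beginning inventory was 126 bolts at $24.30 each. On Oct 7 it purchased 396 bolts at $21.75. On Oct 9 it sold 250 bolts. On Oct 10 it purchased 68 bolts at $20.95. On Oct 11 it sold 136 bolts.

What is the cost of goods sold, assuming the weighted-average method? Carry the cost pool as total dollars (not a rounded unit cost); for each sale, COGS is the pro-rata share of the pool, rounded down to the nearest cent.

After Oct 1: 126 on hand, pool $3,061.80 (≈ $24.3000 each)
After Oct 7: 522 on hand, pool $11,674.80 (≈ $22.3655 each)
Oct 9, sell 250: 250/522 × $11,674.80 → $5,591.37
After Oct 10: 340 on hand, pool $7,508.03 (≈ $22.0824 each)
Oct 11, sell 136: 136/340 × $7,508.03 → $3,003.21
Total COGS = $5,591.37 + $3,003.21 = $8,594.58
Ending inventory (cost pool remaining) = $4,504.82

COGS = $8,594.58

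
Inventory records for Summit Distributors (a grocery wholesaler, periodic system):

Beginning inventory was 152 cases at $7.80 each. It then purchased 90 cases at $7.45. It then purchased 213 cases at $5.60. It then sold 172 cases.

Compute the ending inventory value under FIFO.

Ending inventory = $1,714.30

Sale 1 (172) [FIFO — oldest first]: 152 @ $7.80 + 20 @ $7.45 = $1,334.60
Ending inventory: 70 @ $7.45 + 213 @ $5.60 = $1,714.30
Check: goods available $3,048.90 = COGS $1,334.60 + ending $1,714.30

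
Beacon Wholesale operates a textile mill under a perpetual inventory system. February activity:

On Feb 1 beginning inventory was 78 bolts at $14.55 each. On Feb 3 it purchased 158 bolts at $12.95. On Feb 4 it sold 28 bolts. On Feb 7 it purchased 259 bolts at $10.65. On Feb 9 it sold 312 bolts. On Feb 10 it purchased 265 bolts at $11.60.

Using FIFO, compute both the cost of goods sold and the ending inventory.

COGS = $4,288.60; ending inventory = $4,724.75

Feb 4, 28 sold [FIFO — oldest first]: 28 @ $14.55 = $407.40
Feb 9, 312 sold [FIFO — oldest first]: 50 @ $14.55 + 158 @ $12.95 + 104 @ $10.65 = $3,881.20
Total COGS = $407.40 + $3,881.20 = $4,288.60
Ending inventory: 155 @ $10.65 + 265 @ $11.60 = $4,724.75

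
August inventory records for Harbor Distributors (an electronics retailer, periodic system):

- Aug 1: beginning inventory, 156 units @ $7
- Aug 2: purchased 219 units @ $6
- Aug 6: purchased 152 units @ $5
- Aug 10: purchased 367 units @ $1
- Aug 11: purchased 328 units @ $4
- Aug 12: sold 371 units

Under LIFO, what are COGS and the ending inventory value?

Aug 12, 371 sold [LIFO — newest first]: 328 @ $4 + 43 @ $1 = $1,355
Ending inventory: 156 @ $7 + 219 @ $6 + 152 @ $5 + 324 @ $1 = $3,490
Check: goods available $4,845 = COGS $1,355 + ending $3,490

COGS = $1,355; ending inventory = $3,490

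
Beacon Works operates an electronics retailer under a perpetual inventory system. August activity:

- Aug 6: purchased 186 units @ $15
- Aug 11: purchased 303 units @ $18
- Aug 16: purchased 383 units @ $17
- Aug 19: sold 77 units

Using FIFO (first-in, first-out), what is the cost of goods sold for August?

COGS = $1,155

Aug 19, 77 sold [FIFO — oldest first]: 77 @ $15 = $1,155
Ending inventory: 109 @ $15 + 303 @ $18 + 383 @ $17 = $13,600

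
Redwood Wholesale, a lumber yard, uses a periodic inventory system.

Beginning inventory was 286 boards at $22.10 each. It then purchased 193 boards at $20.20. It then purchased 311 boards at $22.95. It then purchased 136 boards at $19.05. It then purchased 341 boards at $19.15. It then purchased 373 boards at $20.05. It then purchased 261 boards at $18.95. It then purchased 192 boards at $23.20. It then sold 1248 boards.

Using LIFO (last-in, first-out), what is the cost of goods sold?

Sale 1 (1248) [LIFO — newest first]: 192 @ $23.20 + 261 @ $18.95 + 373 @ $20.05 + 341 @ $19.15 + 81 @ $19.05 = $24,952.20
Ending inventory: 286 @ $22.10 + 193 @ $20.20 + 311 @ $22.95 + 55 @ $19.05 = $18,404.40
Check: goods available $43,356.60 = COGS $24,952.20 + ending $18,404.40

COGS = $24,952.20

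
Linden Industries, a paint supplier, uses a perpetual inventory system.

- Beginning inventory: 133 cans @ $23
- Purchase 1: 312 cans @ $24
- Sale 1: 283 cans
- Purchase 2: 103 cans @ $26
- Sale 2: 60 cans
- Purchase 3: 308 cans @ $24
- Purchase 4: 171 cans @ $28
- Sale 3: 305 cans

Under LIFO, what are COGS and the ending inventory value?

Sale 1 (283) [LIFO — newest first]: 283 @ $24 = $6,792
Sale 2 (60) [LIFO — newest first]: 60 @ $26 = $1,560
Sale 3 (305) [LIFO — newest first]: 171 @ $28 + 134 @ $24 = $8,004
Total COGS = $6,792 + $1,560 + $8,004 = $16,356
Ending inventory: 133 @ $23 + 29 @ $24 + 43 @ $26 + 174 @ $24 = $9,049

COGS = $16,356; ending inventory = $9,049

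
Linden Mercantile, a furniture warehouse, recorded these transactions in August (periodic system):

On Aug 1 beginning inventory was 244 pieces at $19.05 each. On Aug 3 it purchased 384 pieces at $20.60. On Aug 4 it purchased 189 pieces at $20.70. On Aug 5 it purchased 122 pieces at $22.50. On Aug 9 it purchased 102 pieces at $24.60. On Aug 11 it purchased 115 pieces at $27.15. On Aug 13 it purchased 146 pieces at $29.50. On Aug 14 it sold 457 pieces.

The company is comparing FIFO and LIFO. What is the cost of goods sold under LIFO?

FIFO COGS: 244 @ $19.05 + 213 @ $20.60 = $9,036.00
LIFO COGS: 146 @ $29.50 + 115 @ $27.15 + 102 @ $24.60 + 94 @ $22.50 = $12,053.45

COGS = $12,053.45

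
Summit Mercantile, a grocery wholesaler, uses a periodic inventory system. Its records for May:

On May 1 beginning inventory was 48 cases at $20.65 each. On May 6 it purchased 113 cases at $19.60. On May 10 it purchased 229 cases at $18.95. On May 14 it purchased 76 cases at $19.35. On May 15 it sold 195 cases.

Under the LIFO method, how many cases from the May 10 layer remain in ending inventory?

May 15, 195 sold [LIFO — newest first]: 76 @ $19.35 + 119 @ $18.95 = $3,725.65
Ending inventory: 48 @ $20.65 + 113 @ $19.60 + 110 @ $18.95 = $5,290.50
Check: goods available $9,016.15 = COGS $3,725.65 + ending $5,290.50

110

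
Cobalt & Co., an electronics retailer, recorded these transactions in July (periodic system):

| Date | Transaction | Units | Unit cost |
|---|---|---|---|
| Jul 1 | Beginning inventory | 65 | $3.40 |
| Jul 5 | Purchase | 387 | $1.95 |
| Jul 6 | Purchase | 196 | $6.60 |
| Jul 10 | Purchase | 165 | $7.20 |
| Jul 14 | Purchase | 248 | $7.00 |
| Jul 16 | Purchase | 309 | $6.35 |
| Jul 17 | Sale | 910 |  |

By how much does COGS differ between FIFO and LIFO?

FIFO COGS: 65 @ $3.40 + 387 @ $1.95 + 196 @ $6.60 + 165 @ $7.20 + 97 @ $7.00 = $4,136.25
LIFO COGS: 309 @ $6.35 + 248 @ $7.00 + 165 @ $7.20 + 188 @ $6.60 = $6,126.95
Difference = |$4,136.25 − $6,126.95| = $1,990.70

$1,990.70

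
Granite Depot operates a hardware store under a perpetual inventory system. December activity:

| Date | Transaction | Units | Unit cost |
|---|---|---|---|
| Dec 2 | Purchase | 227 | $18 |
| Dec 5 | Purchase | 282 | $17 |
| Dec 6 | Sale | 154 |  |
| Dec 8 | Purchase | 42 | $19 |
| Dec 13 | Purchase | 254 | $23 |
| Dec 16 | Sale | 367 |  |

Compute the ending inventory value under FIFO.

Ending inventory = $6,412

Dec 6, 154 sold [FIFO — oldest first]: 154 @ $18 = $2,772
Dec 16, 367 sold [FIFO — oldest first]: 73 @ $18 + 282 @ $17 + 12 @ $19 = $6,336
Total COGS = $2,772 + $6,336 = $9,108
Ending inventory: 30 @ $19 + 254 @ $23 = $6,412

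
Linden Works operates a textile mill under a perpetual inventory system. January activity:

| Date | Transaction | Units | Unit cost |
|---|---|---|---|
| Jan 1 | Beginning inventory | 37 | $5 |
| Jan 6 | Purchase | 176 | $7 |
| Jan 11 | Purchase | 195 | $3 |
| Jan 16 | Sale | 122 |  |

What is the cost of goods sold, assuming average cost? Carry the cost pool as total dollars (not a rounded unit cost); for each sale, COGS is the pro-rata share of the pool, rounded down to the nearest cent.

COGS = $598.63

After Jan 1: 37 on hand, pool $185.00 (≈ $5.0000 each)
After Jan 6: 213 on hand, pool $1,417.00 (≈ $6.6526 each)
After Jan 11: 408 on hand, pool $2,002.00 (≈ $4.9069 each)
Jan 16, sell 122: 122/408 × $2,002.00 → $598.63
Ending inventory (cost pool remaining) = $1,403.37
Check: goods available $2,002.00 = COGS $598.63 + ending $1,403.37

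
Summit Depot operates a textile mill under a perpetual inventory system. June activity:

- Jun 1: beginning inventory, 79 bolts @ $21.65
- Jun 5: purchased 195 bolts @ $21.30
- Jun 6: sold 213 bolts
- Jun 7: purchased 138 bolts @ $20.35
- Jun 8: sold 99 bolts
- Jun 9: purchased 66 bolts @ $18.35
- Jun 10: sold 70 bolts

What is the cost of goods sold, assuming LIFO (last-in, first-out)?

Jun 6, 213 sold [LIFO — newest first]: 195 @ $21.30 + 18 @ $21.65 = $4,543.20
Jun 8, 99 sold [LIFO — newest first]: 99 @ $20.35 = $2,014.65
Jun 10, 70 sold [LIFO — newest first]: 66 @ $18.35 + 4 @ $20.35 = $1,292.50
Total COGS = $4,543.20 + $2,014.65 + $1,292.50 = $7,850.35
Ending inventory: 61 @ $21.65 + 35 @ $20.35 = $2,032.90

COGS = $7,850.35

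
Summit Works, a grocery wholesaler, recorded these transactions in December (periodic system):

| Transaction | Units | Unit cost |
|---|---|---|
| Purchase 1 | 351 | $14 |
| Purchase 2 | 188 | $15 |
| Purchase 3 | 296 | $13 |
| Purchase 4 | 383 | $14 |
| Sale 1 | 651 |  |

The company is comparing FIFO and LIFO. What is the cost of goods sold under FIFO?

COGS = $9,190

FIFO COGS: 351 @ $14 + 188 @ $15 + 112 @ $13 = $9,190
LIFO COGS: 383 @ $14 + 268 @ $13 = $8,846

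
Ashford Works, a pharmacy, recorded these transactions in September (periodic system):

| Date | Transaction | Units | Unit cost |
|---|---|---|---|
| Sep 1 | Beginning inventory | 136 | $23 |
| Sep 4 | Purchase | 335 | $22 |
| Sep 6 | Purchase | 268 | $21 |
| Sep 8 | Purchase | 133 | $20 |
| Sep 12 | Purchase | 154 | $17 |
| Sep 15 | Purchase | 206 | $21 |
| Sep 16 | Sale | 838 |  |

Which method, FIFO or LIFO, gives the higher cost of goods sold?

FIFO

FIFO COGS: 136 @ $23 + 335 @ $22 + 268 @ $21 + 99 @ $20 = $18,106
LIFO COGS: 206 @ $21 + 154 @ $17 + 133 @ $20 + 268 @ $21 + 77 @ $22 = $16,926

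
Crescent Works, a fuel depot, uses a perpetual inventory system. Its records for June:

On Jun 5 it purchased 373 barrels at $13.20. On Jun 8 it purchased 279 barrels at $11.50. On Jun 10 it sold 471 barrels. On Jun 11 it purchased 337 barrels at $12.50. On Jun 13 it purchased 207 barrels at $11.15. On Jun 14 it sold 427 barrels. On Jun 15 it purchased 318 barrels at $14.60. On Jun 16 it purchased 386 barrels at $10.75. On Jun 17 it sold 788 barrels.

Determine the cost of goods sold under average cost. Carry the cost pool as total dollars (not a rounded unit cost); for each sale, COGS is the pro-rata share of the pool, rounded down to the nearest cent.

After Jun 5: 373 on hand, pool $4,923.60 (≈ $13.2000 each)
After Jun 8: 652 on hand, pool $8,132.10 (≈ $12.4725 each)
Jun 10, sell 471: 471/652 × $8,132.10 → $5,874.56
After Jun 11: 518 on hand, pool $6,470.04 (≈ $12.4904 each)
After Jun 13: 725 on hand, pool $8,778.09 (≈ $12.1077 each)
Jun 14, sell 427: 427/725 × $8,778.09 → $5,169.99
After Jun 15: 616 on hand, pool $8,250.90 (≈ $13.3943 each)
After Jun 16: 1002 on hand, pool $12,400.40 (≈ $12.3756 each)
Jun 17, sell 788: 788/1002 × $12,400.40 → $9,752.01
Total COGS = $5,874.56 + $5,169.99 + $9,752.01 = $20,796.56
Ending inventory (cost pool remaining) = $2,648.39
Check: goods available $23,444.95 = COGS $20,796.56 + ending $2,648.39

COGS = $20,796.56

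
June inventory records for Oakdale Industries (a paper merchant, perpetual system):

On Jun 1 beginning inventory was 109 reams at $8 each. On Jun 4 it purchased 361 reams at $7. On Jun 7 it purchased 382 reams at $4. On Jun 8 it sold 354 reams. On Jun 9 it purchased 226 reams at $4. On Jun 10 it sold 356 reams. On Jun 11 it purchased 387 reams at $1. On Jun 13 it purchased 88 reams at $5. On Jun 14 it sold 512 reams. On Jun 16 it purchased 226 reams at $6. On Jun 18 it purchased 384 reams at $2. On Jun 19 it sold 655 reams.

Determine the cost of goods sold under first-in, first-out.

COGS = $8,210

Jun 8, 354 sold [FIFO — oldest first]: 109 @ $8 + 245 @ $7 = $2,587
Jun 10, 356 sold [FIFO — oldest first]: 116 @ $7 + 240 @ $4 = $1,772
Jun 14, 512 sold [FIFO — oldest first]: 142 @ $4 + 226 @ $4 + 144 @ $1 = $1,616
Jun 19, 655 sold [FIFO — oldest first]: 243 @ $1 + 88 @ $5 + 226 @ $6 + 98 @ $2 = $2,235
Total COGS = $2,587 + $1,772 + $1,616 + $2,235 = $8,210
Ending inventory: 286 @ $2 = $572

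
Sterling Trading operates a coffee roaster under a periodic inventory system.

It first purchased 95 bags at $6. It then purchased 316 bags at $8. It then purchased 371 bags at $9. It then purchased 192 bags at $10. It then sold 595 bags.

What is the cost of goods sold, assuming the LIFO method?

Sale 1 (595) [LIFO — newest first]: 192 @ $10 + 371 @ $9 + 32 @ $8 = $5,515
Ending inventory: 95 @ $6 + 284 @ $8 = $2,842

COGS = $5,515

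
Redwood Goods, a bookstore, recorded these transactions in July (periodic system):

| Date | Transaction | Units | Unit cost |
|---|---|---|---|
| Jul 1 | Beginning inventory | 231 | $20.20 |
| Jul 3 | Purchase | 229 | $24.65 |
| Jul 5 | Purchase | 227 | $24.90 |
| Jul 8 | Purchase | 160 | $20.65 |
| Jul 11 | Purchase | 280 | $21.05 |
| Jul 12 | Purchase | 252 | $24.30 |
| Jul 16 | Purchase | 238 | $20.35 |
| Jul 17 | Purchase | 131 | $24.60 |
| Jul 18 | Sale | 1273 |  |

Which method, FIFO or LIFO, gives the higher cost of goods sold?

FIFO COGS: 231 @ $20.20 + 229 @ $24.65 + 227 @ $24.90 + 160 @ $20.65 + 280 @ $21.05 + 146 @ $24.30 = $28,709.15
LIFO COGS: 131 @ $24.60 + 238 @ $20.35 + 252 @ $24.30 + 280 @ $21.05 + 160 @ $20.65 + 212 @ $24.90 = $28,666.30

FIFO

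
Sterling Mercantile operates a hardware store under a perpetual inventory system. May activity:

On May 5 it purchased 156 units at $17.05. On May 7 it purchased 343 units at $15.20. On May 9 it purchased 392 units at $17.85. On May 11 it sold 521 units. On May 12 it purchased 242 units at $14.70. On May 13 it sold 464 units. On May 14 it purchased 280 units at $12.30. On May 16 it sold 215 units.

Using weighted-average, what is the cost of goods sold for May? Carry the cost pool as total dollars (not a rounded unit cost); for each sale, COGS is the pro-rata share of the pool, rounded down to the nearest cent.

COGS = $18,986.72

After May 5: 156 on hand, pool $2,659.80 (≈ $17.0500 each)
After May 7: 499 on hand, pool $7,873.40 (≈ $15.7784 each)
After May 9: 891 on hand, pool $14,870.60 (≈ $16.6898 each)
May 11, sell 521: 521/891 × $14,870.60 → $8,695.37
After May 12: 612 on hand, pool $9,732.63 (≈ $15.9030 each)
May 13, sell 464: 464/612 × $9,732.63 → $7,378.98
After May 14: 428 on hand, pool $5,797.65 (≈ $13.5459 each)
May 16, sell 215: 215/428 × $5,797.65 → $2,912.37
Total COGS = $8,695.37 + $7,378.98 + $2,912.37 = $18,986.72
Ending inventory (cost pool remaining) = $2,885.28
Check: goods available $21,872.00 = COGS $18,986.72 + ending $2,885.28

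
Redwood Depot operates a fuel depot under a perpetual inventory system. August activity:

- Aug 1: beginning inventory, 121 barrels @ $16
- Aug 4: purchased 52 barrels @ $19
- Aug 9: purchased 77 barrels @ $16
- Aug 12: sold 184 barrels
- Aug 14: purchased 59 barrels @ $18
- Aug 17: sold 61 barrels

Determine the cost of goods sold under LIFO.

Aug 12, 184 sold [LIFO — newest first]: 77 @ $16 + 52 @ $19 + 55 @ $16 = $3,100
Aug 17, 61 sold [LIFO — newest first]: 59 @ $18 + 2 @ $16 = $1,094
Total COGS = $3,100 + $1,094 = $4,194
Ending inventory: 64 @ $16 = $1,024
Check: goods available $5,218 = COGS $4,194 + ending $1,024

COGS = $4,194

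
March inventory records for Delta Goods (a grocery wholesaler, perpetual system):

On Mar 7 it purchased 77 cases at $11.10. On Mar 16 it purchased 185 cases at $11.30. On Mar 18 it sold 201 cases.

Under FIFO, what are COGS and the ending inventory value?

COGS = $2,255.90; ending inventory = $689.30

Mar 18, 201 sold [FIFO — oldest first]: 77 @ $11.10 + 124 @ $11.30 = $2,255.90
Ending inventory: 61 @ $11.30 = $689.30
Check: goods available $2,945.20 = COGS $2,255.90 + ending $689.30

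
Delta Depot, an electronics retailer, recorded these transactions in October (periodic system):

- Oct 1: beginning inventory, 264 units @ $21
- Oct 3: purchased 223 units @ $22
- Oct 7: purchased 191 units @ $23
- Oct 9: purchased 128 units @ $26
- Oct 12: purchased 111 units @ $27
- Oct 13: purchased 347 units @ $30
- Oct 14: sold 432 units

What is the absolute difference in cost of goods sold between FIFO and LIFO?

FIFO COGS: 264 @ $21 + 168 @ $22 = $9,240
LIFO COGS: 347 @ $30 + 85 @ $27 = $12,705
Difference = |$9,240 − $12,705| = $3,465

$3,465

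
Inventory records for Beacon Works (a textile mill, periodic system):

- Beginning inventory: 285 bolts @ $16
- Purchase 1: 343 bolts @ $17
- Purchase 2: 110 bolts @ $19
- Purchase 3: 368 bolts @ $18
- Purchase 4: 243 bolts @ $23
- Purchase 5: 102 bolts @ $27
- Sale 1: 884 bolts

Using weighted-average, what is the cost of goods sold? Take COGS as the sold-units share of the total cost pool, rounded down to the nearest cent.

COGS = $16,722.28

Sale 1, sell 884: 884/1451 × $27,448.00 → $16,722.28
Ending inventory (cost pool remaining) = $10,725.72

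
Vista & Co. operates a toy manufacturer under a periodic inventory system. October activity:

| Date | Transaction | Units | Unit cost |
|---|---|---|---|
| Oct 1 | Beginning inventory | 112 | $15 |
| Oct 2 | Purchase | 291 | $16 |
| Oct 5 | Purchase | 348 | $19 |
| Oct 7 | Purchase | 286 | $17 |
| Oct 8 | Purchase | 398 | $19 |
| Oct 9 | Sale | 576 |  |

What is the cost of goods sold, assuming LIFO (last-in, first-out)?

Oct 9, 576 sold [LIFO — newest first]: 398 @ $19 + 178 @ $17 = $10,588
Ending inventory: 112 @ $15 + 291 @ $16 + 348 @ $19 + 108 @ $17 = $14,784
Check: goods available $25,372 = COGS $10,588 + ending $14,784

COGS = $10,588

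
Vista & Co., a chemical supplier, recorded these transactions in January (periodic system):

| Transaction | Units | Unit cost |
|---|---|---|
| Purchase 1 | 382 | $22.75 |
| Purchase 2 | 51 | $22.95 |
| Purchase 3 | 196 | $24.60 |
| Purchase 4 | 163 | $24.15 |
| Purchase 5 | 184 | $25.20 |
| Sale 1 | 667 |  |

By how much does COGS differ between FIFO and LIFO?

$625.80

FIFO COGS: 382 @ $22.75 + 51 @ $22.95 + 196 @ $24.60 + 38 @ $24.15 = $15,600.25
LIFO COGS: 184 @ $25.20 + 163 @ $24.15 + 196 @ $24.60 + 51 @ $22.95 + 73 @ $22.75 = $16,226.05
Difference = |$15,600.25 − $16,226.05| = $625.80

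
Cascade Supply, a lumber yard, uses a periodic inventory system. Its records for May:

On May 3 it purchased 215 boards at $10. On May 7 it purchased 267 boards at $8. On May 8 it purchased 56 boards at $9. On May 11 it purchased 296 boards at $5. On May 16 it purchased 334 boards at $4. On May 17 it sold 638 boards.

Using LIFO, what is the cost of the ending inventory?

May 17, 638 sold [LIFO — newest first]: 334 @ $4 + 296 @ $5 + 8 @ $9 = $2,888
Ending inventory: 215 @ $10 + 267 @ $8 + 48 @ $9 = $4,718

Ending inventory = $4,718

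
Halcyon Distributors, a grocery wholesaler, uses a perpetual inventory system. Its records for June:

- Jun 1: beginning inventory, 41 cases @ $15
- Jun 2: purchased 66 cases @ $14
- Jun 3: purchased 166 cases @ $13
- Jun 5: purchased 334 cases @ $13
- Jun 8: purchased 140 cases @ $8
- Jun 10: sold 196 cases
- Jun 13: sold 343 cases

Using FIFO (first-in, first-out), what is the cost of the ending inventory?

Jun 10, 196 sold [FIFO — oldest first]: 41 @ $15 + 66 @ $14 + 89 @ $13 = $2,696
Jun 13, 343 sold [FIFO — oldest first]: 77 @ $13 + 266 @ $13 = $4,459
Total COGS = $2,696 + $4,459 = $7,155
Ending inventory: 68 @ $13 + 140 @ $8 = $2,004

Ending inventory = $2,004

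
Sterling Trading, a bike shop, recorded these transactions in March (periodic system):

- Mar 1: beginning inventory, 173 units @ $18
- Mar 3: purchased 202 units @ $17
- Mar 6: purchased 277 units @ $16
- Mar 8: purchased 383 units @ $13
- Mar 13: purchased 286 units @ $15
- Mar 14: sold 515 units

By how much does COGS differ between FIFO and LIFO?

$1,521

FIFO COGS: 173 @ $18 + 202 @ $17 + 140 @ $16 = $8,788
LIFO COGS: 286 @ $15 + 229 @ $13 = $7,267
Difference = |$8,788 − $7,267| = $1,521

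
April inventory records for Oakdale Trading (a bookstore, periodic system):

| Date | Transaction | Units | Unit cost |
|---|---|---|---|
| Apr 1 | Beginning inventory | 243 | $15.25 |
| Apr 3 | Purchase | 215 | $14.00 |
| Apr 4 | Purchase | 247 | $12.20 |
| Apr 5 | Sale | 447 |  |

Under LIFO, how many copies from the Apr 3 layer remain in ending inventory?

Apr 5, 447 sold [LIFO — newest first]: 247 @ $12.20 + 200 @ $14.00 = $5,813.40
Ending inventory: 243 @ $15.25 + 15 @ $14.00 = $3,915.75

15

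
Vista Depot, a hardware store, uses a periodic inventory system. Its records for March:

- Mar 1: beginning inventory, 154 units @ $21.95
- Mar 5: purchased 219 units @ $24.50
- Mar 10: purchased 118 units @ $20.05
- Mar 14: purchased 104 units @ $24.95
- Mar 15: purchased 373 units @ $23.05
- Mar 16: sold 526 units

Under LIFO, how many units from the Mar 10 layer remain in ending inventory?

69

Mar 16, 526 sold [LIFO — newest first]: 373 @ $23.05 + 104 @ $24.95 + 49 @ $20.05 = $12,174.90
Ending inventory: 154 @ $21.95 + 219 @ $24.50 + 69 @ $20.05 = $10,129.25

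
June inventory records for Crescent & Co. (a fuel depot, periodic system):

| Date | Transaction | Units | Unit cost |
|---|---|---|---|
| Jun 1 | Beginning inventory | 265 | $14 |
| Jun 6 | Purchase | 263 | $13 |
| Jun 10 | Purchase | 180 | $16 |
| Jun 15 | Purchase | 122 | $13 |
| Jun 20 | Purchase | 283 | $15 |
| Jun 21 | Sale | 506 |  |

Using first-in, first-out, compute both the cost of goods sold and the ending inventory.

Jun 21, 506 sold [FIFO — oldest first]: 265 @ $14 + 241 @ $13 = $6,843
Ending inventory: 22 @ $13 + 180 @ $16 + 122 @ $13 + 283 @ $15 = $8,997
Check: goods available $15,840 = COGS $6,843 + ending $8,997

COGS = $6,843; ending inventory = $8,997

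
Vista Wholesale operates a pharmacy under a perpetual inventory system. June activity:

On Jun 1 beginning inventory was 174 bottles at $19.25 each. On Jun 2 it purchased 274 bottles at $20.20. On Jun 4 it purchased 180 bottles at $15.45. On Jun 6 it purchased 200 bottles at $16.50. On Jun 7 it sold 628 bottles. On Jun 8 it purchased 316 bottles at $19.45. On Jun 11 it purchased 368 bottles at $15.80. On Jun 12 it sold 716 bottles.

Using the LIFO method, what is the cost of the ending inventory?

Jun 7, 628 sold [LIFO — newest first]: 200 @ $16.50 + 180 @ $15.45 + 248 @ $20.20 = $11,090.60
Jun 12, 716 sold [LIFO — newest first]: 368 @ $15.80 + 316 @ $19.45 + 26 @ $20.20 + 6 @ $19.25 = $12,601.30
Total COGS = $11,090.60 + $12,601.30 = $23,691.90
Ending inventory: 168 @ $19.25 = $3,234.00
Check: goods available $26,925.90 = COGS $23,691.90 + ending $3,234.00

Ending inventory = $3,234.00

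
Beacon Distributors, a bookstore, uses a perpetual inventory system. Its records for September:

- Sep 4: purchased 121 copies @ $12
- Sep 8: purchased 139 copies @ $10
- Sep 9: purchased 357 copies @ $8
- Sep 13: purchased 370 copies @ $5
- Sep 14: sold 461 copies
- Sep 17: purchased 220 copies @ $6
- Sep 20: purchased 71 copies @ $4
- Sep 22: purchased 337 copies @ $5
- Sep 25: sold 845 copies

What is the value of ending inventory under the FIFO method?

Sep 14, 461 sold [FIFO — oldest first]: 121 @ $12 + 139 @ $10 + 201 @ $8 = $4,450
Sep 25, 845 sold [FIFO — oldest first]: 156 @ $8 + 370 @ $5 + 220 @ $6 + 71 @ $4 + 28 @ $5 = $4,842
Total COGS = $4,450 + $4,842 = $9,292
Ending inventory: 309 @ $5 = $1,545
Check: goods available $10,837 = COGS $9,292 + ending $1,545

Ending inventory = $1,545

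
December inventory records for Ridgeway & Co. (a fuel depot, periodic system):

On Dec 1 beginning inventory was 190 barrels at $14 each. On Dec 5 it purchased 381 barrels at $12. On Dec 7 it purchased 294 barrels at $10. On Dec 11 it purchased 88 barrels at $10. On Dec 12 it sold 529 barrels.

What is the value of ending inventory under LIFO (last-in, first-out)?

Dec 12, 529 sold [LIFO — newest first]: 88 @ $10 + 294 @ $10 + 147 @ $12 = $5,584
Ending inventory: 190 @ $14 + 234 @ $12 = $5,468

Ending inventory = $5,468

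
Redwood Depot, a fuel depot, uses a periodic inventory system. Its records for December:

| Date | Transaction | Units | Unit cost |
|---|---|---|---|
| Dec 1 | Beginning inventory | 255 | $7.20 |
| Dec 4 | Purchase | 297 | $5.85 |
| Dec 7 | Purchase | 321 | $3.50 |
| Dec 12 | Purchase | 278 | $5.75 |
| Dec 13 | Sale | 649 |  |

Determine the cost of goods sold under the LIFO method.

Dec 13, 649 sold [LIFO — newest first]: 278 @ $5.75 + 321 @ $3.50 + 50 @ $5.85 = $3,014.50
Ending inventory: 255 @ $7.20 + 247 @ $5.85 = $3,280.95
Check: goods available $6,295.45 = COGS $3,014.50 + ending $3,280.95

COGS = $3,014.50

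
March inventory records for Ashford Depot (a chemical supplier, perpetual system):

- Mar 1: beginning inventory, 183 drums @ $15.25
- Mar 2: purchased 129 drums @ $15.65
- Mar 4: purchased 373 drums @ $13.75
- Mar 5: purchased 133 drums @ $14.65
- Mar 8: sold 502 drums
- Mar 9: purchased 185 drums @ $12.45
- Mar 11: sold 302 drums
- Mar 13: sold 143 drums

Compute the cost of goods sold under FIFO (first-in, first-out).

COGS = $13,492.85

Mar 8, 502 sold [FIFO — oldest first]: 183 @ $15.25 + 129 @ $15.65 + 190 @ $13.75 = $7,422.10
Mar 11, 302 sold [FIFO — oldest first]: 183 @ $13.75 + 119 @ $14.65 = $4,259.60
Mar 13, 143 sold [FIFO — oldest first]: 14 @ $14.65 + 129 @ $12.45 = $1,811.15
Total COGS = $7,422.10 + $4,259.60 + $1,811.15 = $13,492.85
Ending inventory: 56 @ $12.45 = $697.20
Check: goods available $14,190.05 = COGS $13,492.85 + ending $697.20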